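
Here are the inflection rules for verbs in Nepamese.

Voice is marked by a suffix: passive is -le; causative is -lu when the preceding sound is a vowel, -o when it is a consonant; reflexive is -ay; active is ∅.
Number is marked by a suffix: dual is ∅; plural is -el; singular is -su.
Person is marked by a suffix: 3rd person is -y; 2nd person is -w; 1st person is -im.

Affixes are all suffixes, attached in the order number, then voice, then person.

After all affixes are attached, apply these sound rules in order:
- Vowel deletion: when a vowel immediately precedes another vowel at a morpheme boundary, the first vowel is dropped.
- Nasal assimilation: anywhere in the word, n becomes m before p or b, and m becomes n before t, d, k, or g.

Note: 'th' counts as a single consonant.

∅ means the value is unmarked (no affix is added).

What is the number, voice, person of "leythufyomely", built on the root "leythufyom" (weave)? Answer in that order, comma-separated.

plural, active, 3rd person

Segment: leythufyom-el-y.
number: -el → plural.
voice: ∅ → active.
person: -y → 3rd person.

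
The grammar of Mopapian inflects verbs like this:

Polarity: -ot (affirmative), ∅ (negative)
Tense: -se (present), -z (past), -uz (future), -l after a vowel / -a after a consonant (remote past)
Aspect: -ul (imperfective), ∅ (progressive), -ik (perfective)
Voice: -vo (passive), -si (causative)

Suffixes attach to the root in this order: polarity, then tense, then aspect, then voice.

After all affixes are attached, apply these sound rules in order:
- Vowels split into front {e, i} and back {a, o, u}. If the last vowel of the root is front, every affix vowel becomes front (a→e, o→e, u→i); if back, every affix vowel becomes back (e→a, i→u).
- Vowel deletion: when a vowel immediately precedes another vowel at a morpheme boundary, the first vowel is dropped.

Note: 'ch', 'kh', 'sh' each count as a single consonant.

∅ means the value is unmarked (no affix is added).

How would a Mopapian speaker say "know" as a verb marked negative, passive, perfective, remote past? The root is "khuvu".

polarity = negative: zero marking, form stays khuvu.
Attach tense remote past -l (after vowel 'u') → khuvul.
Attach aspect perfective -ik → khuvulik.
Attach voice passive -vo → khuvulikvo.
Apply vowel harmony: khuvulikvo → khuvulukvo.
Vowel deletion: no change.

khuvulukvo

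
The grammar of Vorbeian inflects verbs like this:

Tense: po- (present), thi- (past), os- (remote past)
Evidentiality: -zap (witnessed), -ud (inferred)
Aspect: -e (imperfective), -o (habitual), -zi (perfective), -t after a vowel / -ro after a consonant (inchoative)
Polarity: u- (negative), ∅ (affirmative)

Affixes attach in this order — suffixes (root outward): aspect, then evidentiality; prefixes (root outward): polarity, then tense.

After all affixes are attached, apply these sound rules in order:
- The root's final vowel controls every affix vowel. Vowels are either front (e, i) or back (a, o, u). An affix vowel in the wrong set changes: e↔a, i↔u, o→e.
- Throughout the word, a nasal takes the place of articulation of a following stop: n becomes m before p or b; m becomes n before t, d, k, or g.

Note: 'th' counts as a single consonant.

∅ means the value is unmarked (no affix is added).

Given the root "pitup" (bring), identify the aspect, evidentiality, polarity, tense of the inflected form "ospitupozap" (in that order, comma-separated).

Segment: os-pitup-o-zap.
aspect: -o → habitual.
evidentiality: -zap → witnessed.
polarity: ∅ → affirmative.
tense: os- → remote past.

habitual, witnessed, affirmative, remote past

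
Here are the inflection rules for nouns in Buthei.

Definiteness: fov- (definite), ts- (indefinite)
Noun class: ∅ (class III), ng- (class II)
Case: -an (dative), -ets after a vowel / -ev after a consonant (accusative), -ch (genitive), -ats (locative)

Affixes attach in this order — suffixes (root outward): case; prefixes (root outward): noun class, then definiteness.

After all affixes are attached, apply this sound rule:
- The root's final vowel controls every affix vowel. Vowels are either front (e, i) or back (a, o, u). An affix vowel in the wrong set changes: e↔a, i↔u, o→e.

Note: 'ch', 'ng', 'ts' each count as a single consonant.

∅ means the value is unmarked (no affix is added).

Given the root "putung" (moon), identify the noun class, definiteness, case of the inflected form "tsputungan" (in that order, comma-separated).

Segment: ts-putung-an.
noun class: ∅ → class III.
definiteness: ts- → indefinite.
case: -an → dative.

class III, indefinite, dative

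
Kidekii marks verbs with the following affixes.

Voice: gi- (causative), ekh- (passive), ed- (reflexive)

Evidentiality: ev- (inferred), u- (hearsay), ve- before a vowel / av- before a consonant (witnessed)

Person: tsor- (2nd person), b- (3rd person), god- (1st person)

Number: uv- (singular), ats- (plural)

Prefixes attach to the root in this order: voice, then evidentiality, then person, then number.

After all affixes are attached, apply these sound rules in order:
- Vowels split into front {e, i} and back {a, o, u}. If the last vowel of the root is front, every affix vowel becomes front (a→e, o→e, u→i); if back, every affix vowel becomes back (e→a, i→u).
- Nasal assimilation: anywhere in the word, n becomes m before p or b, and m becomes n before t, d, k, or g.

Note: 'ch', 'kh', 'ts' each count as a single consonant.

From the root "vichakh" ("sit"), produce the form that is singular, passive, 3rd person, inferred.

uvbavakhvichakh

Attach voice passive ekh- → ekhvichakh.
Attach evidentiality inferred ev- → evekhvichakh.
Attach person 3rd person b- → bevekhvichakh.
Attach number singular uv- → uvbevekhvichakh.
Apply vowel harmony: uvbevekhvichakh → uvbavakhvichakh.
Nasal assimilation: no change.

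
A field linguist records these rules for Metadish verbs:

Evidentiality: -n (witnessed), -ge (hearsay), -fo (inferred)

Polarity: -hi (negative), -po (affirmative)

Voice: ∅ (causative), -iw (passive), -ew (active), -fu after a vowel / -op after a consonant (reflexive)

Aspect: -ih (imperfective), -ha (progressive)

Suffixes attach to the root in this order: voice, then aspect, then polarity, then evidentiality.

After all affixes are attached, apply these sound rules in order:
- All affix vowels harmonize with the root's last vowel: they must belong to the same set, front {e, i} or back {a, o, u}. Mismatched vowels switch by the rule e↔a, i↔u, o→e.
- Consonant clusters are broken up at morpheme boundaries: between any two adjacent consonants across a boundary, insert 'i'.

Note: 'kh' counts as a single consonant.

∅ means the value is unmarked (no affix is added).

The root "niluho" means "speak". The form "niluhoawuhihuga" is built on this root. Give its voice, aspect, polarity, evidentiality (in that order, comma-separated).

active, imperfective, negative, hearsay

Segment: niluho-ew-ih-hi-ge.
voice: -ew → active.
aspect: -ih → imperfective.
polarity: -hi → negative.
evidentiality: -ge → hearsay.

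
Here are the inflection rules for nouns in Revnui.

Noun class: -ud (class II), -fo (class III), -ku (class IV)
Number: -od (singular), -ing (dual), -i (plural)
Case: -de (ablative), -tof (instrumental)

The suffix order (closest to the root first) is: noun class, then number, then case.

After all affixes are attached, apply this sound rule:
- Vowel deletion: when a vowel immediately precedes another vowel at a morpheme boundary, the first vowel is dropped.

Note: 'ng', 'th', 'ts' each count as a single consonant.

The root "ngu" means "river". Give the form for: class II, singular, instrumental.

Attach noun class class II -ud → nguud.
Attach number singular -od → nguudod.
Attach case instrumental -tof → nguudodtof.
Apply vowel deletion: nguudodtof → ngudodtof.

ngudodtof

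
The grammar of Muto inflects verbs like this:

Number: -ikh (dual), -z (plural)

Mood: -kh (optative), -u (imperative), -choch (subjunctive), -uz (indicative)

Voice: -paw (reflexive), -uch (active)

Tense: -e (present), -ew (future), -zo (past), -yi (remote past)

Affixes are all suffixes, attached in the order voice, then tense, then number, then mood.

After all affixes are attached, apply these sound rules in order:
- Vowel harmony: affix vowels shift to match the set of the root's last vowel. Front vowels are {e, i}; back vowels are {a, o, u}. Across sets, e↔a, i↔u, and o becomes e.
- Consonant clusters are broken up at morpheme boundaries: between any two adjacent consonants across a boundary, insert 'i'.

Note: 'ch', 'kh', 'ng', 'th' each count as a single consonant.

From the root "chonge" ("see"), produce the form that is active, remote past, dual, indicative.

chongeichiyiikhiz

Attach voice active -uch → chongeuch.
Attach tense remote past -yi → chongeuchyi.
Attach number dual -ikh → chongeuchyiikh.
Attach mood indicative -uz → chongeuchyiikhuz.
Apply vowel harmony: chongeuchyiikhuz → chongeichyiikhiz.
Apply epenthesis: chongeichyiikhiz → chongeichiyiikhiz.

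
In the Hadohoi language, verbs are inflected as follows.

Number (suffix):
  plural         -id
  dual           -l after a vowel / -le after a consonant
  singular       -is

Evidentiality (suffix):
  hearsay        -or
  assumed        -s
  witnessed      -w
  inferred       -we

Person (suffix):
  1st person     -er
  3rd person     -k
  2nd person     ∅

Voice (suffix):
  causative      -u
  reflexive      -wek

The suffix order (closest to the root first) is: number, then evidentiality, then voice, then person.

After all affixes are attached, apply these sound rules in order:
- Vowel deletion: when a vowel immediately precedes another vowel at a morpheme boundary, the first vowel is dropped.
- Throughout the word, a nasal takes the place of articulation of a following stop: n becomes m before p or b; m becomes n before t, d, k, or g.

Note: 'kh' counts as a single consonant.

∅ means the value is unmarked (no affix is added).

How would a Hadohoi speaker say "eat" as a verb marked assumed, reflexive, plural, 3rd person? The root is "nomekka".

nomekkidswekk

Attach number plural -id → nomekkaid.
Attach evidentiality assumed -s → nomekkaids.
Attach voice reflexive -wek → nomekkaidswek.
Attach person 3rd person -k → nomekkaidswekk.
Apply vowel deletion: nomekkaidswekk → nomekkidswekk.
Nasal assimilation: no change.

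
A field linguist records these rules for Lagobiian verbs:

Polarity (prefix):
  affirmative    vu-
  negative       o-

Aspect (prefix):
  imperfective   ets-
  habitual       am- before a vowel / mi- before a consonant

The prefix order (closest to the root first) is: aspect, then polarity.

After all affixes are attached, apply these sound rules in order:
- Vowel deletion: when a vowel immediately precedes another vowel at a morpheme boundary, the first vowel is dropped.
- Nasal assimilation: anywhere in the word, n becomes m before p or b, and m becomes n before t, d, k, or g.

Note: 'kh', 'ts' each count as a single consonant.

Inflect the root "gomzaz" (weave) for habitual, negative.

Attach aspect habitual mi- (before consonant 'g') → migomzaz.
Attach polarity negative o- → omigomzaz.
Vowel deletion: no change.
Nasal assimilation: no change.

omigomzaz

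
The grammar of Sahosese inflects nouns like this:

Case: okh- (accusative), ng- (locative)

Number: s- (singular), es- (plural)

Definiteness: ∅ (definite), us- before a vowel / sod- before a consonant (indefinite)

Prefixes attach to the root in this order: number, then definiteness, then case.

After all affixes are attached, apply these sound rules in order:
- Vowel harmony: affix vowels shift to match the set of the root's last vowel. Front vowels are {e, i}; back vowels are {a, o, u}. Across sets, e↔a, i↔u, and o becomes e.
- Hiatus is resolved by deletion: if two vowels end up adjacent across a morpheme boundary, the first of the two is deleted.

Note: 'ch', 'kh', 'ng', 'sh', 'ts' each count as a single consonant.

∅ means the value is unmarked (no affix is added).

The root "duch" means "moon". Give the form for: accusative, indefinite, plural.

okhusasduch

Attach number plural es- → esduch.
Attach definiteness indefinite us- (before vowel 'e') → usesduch.
Attach case accusative okh- → okhusesduch.
Apply vowel harmony: okhusesduch → okhusasduch.
Vowel deletion: no change.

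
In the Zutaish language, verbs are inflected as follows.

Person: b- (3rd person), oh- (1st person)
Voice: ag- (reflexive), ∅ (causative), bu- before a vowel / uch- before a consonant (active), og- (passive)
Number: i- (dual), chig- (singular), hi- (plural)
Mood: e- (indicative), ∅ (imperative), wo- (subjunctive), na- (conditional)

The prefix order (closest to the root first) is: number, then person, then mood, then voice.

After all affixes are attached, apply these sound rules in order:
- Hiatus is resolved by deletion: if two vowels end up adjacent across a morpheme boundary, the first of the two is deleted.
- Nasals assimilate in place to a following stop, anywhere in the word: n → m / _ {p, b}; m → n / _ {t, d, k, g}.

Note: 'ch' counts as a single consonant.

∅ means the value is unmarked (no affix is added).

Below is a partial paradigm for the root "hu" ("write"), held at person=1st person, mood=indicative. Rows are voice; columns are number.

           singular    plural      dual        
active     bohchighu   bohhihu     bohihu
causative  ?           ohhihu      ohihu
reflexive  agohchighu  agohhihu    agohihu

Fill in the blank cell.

ohchighu

Attach number singular chig- → chighu.
Attach person 1st person oh- → ohchighu.
Attach mood indicative e- → eohchighu.
voice = causative: zero marking, form stays eohchighu.
Apply vowel deletion: eohchighu → ohchighu.
Nasal assimilation: no change.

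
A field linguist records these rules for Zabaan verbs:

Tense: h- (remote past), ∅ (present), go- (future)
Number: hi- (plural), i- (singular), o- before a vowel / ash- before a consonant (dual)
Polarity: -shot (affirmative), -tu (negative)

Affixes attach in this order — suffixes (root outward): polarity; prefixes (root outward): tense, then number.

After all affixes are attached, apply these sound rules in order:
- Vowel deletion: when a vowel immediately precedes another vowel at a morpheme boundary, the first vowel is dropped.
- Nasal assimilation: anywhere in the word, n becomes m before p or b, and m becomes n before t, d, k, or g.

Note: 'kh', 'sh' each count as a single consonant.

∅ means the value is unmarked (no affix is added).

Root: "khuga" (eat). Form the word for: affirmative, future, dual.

Attach tense future go- → gokhuga.
Attach polarity affirmative -shot → gokhugashot.
Attach number dual ash- (before consonant 'g') → ashgokhugashot.
Vowel deletion: no change.
Nasal assimilation: no change.

ashgokhugashot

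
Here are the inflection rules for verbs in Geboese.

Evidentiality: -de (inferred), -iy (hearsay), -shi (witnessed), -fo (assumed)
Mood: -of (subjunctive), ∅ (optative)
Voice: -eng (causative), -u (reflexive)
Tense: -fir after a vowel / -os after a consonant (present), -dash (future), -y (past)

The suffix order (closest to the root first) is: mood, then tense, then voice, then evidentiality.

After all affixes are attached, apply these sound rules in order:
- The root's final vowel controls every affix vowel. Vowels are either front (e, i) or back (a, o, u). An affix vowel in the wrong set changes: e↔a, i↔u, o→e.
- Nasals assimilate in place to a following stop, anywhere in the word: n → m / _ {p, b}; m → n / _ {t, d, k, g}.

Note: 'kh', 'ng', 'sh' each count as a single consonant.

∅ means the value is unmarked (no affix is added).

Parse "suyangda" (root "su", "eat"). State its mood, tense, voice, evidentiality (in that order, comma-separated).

optative, past, causative, inferred

Segment: su-y-eng-de.
mood: ∅ → optative.
tense: -y → past.
voice: -eng → causative.
evidentiality: -de → inferred.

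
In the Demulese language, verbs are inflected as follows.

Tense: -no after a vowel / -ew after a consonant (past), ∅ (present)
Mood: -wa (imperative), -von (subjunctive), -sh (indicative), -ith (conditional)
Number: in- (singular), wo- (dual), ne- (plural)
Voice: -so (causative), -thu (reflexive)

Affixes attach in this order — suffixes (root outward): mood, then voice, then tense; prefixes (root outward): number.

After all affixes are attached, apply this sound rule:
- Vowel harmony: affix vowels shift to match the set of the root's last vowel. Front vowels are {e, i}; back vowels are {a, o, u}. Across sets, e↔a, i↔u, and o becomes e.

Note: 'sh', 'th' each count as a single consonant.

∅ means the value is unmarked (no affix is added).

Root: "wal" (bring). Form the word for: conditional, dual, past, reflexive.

Attach mood conditional -ith → walith.
Attach number dual wo- → wowalith.
Attach voice reflexive -thu → wowaliththu.
Attach tense past -no (after vowel 'u') → wowaliththuno.
Apply vowel harmony: wowaliththuno → wowaluththuno.

wowaluththuno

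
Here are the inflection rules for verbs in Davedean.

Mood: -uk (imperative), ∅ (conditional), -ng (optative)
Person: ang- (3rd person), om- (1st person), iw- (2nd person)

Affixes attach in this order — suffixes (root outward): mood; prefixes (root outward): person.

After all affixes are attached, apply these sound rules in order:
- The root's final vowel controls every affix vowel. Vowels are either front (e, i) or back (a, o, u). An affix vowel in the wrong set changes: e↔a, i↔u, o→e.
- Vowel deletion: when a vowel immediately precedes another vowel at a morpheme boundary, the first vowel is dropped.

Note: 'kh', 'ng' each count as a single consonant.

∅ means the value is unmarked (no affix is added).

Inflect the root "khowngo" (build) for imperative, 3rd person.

Attach person 3rd person ang- → angkhowngo.
Attach mood imperative -uk → angkhowngouk.
Vowel harmony: no change.
Apply vowel deletion: angkhowngouk → angkhownguk.

angkhownguk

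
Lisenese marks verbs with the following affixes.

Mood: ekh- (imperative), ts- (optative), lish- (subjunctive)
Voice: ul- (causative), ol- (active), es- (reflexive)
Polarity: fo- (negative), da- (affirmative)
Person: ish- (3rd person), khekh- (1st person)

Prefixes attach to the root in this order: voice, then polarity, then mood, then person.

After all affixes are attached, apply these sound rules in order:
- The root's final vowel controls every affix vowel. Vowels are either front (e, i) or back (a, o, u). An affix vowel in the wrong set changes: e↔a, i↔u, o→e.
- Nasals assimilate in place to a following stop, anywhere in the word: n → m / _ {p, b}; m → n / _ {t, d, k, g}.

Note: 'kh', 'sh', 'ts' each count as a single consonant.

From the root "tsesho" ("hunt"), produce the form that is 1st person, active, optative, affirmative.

Attach voice active ol- → oltsesho.
Attach polarity affirmative da- → daoltsesho.
Attach mood optative ts- → tsdaoltsesho.
Attach person 1st person khekh- → khekhtsdaoltsesho.
Apply vowel harmony: khekhtsdaoltsesho → khakhtsdaoltsesho.
Nasal assimilation: no change.

khakhtsdaoltsesho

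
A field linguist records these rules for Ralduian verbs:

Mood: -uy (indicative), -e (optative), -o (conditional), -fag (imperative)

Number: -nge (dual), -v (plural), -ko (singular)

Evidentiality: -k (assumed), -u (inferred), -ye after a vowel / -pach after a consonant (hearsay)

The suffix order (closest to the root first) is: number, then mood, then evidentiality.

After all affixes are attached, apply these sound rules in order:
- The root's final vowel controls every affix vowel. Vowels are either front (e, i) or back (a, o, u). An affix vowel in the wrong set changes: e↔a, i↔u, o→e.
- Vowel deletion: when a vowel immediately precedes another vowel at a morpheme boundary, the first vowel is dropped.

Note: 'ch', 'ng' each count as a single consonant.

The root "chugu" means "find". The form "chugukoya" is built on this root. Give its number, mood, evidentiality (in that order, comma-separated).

singular, conditional, hearsay

Segment: chugu-ko-o-ye.
number: -ko → singular.
mood: -o → conditional.
evidentiality: -ye/pach → hearsay.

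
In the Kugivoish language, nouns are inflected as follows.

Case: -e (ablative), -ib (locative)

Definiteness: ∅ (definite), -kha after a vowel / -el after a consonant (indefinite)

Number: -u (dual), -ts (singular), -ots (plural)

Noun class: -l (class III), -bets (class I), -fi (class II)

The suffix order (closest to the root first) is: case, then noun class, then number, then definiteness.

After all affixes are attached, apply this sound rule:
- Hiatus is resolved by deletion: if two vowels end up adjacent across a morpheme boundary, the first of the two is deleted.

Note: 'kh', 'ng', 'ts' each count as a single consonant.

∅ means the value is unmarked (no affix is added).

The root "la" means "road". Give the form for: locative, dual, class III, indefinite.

Attach case locative -ib → laib.
Attach noun class class III -l → laibl.
Attach number dual -u → laiblu.
Attach definiteness indefinite -kha (after vowel 'u') → laiblukha.
Apply vowel deletion: laiblukha → liblukha.

liblukha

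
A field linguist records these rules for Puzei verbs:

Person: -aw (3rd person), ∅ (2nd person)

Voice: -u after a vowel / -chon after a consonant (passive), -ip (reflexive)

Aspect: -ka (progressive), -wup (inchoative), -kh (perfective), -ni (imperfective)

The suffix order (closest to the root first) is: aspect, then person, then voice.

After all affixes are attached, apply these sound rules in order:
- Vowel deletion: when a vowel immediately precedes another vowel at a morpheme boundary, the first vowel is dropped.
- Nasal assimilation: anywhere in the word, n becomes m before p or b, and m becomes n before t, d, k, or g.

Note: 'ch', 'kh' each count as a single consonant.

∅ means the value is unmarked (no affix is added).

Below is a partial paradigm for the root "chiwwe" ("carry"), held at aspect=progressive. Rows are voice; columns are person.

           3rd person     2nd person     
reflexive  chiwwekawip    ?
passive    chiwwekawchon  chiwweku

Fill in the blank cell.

Attach aspect progressive -ka → chiwweka.
person = 2nd person: zero marking, form stays chiwweka.
Attach voice reflexive -ip → chiwwekaip.
Apply vowel deletion: chiwwekaip → chiwwekip.
Nasal assimilation: no change.

chiwwekip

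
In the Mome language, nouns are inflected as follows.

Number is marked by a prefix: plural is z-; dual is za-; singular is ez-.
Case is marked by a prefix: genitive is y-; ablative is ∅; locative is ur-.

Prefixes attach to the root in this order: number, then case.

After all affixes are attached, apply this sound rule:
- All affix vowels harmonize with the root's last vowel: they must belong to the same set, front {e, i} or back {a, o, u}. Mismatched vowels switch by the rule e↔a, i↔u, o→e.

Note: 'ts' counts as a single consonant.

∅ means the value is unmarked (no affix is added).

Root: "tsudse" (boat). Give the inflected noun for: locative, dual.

Attach number dual za- → zatsudse.
Attach case locative ur- → urzatsudse.
Apply vowel harmony: urzatsudse → irzetsudse.

irzetsudse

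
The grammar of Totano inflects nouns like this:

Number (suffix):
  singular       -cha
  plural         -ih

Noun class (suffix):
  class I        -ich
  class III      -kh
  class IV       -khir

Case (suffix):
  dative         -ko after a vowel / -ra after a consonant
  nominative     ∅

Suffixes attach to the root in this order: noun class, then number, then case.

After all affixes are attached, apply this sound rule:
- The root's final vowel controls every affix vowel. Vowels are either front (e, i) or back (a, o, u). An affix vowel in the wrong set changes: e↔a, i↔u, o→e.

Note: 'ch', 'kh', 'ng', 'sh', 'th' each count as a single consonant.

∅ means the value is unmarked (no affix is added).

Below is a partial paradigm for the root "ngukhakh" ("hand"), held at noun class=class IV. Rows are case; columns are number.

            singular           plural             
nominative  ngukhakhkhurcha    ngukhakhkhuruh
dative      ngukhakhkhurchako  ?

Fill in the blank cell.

ngukhakhkhuruhra

Attach noun class class IV -khir → ngukhakhkhir.
Attach number plural -ih → ngukhakhkhirih.
Attach case dative -ra (after consonant 'h') → ngukhakhkhirihra.
Apply vowel harmony: ngukhakhkhirihra → ngukhakhkhuruhra.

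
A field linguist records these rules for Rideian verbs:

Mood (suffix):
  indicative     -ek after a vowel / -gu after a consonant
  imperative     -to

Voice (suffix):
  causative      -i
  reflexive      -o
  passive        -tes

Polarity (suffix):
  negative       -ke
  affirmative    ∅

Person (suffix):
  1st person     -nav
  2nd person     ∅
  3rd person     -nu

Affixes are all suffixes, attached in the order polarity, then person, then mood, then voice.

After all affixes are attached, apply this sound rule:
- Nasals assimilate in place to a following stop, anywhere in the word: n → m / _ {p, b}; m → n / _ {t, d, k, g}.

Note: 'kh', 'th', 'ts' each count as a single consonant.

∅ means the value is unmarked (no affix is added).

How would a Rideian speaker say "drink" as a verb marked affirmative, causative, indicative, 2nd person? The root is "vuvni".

polarity = affirmative: zero marking, form stays vuvni.
person = 2nd person: zero marking, form stays vuvni.
Attach mood indicative -ek (after vowel 'i') → vuvniek.
Attach voice causative -i → vuvnieki.
Nasal assimilation: no change.

vuvnieki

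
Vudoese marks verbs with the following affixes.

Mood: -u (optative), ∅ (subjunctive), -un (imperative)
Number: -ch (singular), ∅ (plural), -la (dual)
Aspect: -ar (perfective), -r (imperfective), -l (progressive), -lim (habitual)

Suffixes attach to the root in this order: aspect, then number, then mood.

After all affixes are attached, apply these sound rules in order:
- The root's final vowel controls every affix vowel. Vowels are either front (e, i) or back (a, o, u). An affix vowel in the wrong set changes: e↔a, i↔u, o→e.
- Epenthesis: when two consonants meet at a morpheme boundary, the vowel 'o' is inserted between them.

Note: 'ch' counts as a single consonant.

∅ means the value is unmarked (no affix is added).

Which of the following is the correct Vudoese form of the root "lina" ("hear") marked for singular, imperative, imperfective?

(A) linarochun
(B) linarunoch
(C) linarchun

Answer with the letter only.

A

Attach aspect imperfective -r → linar.
Attach number singular -ch → linarch.
Attach mood imperative -un → linarchun.
Vowel harmony: no change.
Apply epenthesis: linarchun → linarochun.
So the correct form is linarochun, option (A).
(C) linarchun is wrong: it fails to apply the sound rule(s).
(B) linarunoch is wrong: it has the affixes in the wrong order.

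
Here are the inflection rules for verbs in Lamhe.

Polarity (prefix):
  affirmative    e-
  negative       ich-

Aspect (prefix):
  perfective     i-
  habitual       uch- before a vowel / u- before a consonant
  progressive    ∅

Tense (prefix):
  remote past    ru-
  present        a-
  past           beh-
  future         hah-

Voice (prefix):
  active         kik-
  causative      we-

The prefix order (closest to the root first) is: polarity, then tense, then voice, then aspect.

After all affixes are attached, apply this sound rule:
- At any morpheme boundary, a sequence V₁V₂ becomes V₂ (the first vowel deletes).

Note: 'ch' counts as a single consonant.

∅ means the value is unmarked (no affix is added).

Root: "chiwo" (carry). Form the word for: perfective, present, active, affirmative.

Attach polarity affirmative e- → echiwo.
Attach tense present a- → aechiwo.
Attach voice active kik- → kikaechiwo.
Attach aspect perfective i- → ikikaechiwo.
Apply vowel deletion: ikikaechiwo → ikikechiwo.

ikikechiwo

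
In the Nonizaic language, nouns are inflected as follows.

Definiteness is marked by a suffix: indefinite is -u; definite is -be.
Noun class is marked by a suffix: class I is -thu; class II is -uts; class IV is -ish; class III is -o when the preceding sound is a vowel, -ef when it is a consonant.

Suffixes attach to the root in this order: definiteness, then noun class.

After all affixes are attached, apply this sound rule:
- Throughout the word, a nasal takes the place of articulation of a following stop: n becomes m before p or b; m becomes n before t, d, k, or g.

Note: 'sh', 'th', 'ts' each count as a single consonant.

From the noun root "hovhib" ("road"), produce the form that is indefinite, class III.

hovhibuo

Attach definiteness indefinite -u → hovhibu.
Attach noun class class III -o (after vowel 'u') → hovhibuo.
Nasal assimilation: no change.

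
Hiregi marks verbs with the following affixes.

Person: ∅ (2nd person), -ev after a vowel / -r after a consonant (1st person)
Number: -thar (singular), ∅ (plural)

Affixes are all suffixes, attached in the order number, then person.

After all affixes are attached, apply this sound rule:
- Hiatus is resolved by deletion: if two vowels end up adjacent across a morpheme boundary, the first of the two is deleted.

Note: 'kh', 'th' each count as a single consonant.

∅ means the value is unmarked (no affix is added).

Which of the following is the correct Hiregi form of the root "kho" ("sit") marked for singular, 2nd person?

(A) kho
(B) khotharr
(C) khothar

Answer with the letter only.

C

Attach number singular -thar → khothar.
person = 2nd person: zero marking, form stays khothar.
Vowel deletion: no change.
So the correct form is khothar, option (C).
(B) khotharr is wrong: it uses 1st person instead of 2nd person for person.
(A) kho is wrong: it uses plural instead of singular for number.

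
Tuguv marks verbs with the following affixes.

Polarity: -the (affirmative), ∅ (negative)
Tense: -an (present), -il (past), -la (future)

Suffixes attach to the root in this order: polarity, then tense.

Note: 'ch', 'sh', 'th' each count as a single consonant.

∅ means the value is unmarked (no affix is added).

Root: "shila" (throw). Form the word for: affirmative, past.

shilatheil

Attach polarity affirmative -the → shilathe.
Attach tense past -il → shilatheil.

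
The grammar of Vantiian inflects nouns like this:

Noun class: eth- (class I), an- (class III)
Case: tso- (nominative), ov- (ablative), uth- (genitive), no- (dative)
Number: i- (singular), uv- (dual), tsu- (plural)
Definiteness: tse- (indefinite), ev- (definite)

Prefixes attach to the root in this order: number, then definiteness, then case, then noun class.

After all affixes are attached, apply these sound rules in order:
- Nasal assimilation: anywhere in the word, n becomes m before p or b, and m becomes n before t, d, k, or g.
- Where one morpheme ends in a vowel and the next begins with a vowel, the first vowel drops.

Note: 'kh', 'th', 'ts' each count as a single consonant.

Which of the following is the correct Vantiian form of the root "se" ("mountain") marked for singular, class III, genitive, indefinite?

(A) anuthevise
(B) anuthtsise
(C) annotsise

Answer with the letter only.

Attach number singular i- → ise.
Attach definiteness indefinite tse- → tseise.
Attach case genitive uth- → uthtseise.
Attach noun class class III an- → anuthtseise.
Nasal assimilation: no change.
Apply vowel deletion: anuthtseise → anuthtsise.
So the correct form is anuthtsise, option (B).
(C) annotsise is wrong: it uses dative instead of genitive for case.
(A) anuthevise is wrong: it uses definite instead of indefinite for definiteness.

B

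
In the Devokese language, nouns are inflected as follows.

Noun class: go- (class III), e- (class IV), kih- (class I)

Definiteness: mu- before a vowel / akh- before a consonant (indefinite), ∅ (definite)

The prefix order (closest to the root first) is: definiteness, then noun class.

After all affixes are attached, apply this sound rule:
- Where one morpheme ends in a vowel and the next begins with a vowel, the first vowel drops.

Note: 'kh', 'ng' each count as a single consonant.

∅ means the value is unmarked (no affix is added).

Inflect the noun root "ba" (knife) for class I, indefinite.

kihakhba

Attach definiteness indefinite akh- (before consonant 'b') → akhba.
Attach noun class class I kih- → kihakhba.
Vowel deletion: no change.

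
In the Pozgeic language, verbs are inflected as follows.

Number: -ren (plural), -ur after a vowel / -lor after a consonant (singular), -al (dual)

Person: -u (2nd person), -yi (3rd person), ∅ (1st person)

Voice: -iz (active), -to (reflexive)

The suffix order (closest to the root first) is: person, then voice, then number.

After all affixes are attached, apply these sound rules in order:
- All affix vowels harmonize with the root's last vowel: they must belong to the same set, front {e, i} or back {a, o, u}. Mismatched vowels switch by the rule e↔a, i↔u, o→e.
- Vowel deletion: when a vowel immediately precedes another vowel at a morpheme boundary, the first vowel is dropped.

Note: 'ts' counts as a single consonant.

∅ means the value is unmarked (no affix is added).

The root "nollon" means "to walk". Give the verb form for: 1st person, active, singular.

person = 1st person: zero marking, form stays nollon.
Attach voice active -iz → nolloniz.
Attach number singular -lor (after consonant 'z') → nollonizlor.
Apply vowel harmony: nollonizlor → nollonuzlor.
Vowel deletion: no change.

nollonuzlor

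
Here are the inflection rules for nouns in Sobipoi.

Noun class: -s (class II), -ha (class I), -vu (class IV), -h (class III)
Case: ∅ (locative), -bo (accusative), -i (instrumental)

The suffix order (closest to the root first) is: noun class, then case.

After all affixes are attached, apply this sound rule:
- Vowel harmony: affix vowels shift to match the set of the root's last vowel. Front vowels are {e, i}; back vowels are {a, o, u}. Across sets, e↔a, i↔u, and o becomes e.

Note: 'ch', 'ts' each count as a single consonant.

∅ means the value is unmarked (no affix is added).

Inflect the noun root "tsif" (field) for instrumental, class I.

tsifhei

Attach noun class class I -ha → tsifha.
Attach case instrumental -i → tsifhai.
Apply vowel harmony: tsifhai → tsifhei.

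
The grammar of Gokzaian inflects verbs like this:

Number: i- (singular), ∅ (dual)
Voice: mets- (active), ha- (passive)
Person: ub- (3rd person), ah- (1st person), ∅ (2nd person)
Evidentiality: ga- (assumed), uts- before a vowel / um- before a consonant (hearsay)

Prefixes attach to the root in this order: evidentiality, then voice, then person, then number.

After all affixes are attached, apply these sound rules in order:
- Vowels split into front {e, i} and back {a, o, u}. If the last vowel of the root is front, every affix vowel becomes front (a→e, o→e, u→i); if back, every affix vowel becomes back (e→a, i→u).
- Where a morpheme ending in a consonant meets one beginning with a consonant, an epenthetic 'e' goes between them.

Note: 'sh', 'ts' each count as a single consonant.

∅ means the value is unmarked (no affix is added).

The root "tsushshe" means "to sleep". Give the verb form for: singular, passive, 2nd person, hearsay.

iheimetsushshe

Attach evidentiality hearsay um- (before consonant 'ts') → umtsushshe.
Attach voice passive ha- → haumtsushshe.
person = 2nd person: zero marking, form stays haumtsushshe.
Attach number singular i- → ihaumtsushshe.
Apply vowel harmony: ihaumtsushshe → iheimtsushshe.
Apply epenthesis: iheimtsushshe → iheimetsushshe.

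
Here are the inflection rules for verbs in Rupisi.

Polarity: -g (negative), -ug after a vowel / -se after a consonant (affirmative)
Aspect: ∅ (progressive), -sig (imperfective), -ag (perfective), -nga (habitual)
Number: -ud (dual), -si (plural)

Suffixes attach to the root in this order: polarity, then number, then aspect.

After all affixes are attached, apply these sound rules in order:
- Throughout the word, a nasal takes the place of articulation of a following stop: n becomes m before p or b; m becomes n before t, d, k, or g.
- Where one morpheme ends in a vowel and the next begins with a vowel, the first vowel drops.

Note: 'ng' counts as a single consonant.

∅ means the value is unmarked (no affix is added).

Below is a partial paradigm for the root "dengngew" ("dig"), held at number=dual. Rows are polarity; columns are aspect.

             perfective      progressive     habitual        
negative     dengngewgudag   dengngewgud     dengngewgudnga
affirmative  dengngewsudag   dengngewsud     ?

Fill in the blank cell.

dengngewsudnga

Attach polarity affirmative -se (after consonant 'w') → dengngewse.
Attach number dual -ud → dengngewseud.
Attach aspect habitual -nga → dengngewseudnga.
Nasal assimilation: no change.
Apply vowel deletion: dengngewseudnga → dengngewsudnga.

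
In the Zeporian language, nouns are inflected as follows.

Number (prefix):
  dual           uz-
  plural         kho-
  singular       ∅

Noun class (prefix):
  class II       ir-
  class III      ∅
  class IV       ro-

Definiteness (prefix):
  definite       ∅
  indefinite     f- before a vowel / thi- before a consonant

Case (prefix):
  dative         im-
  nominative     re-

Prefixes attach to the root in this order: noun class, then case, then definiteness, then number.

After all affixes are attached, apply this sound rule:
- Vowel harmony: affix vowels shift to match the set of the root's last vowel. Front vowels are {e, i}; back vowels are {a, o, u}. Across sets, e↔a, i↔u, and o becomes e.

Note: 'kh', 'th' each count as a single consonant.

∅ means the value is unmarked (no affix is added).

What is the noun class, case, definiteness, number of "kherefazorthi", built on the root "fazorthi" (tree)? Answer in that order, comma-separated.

class III, nominative, definite, plural

Segment: kho-re-fazorthi.
noun class: ∅ → class III.
case: re- → nominative.
definiteness: ∅ → definite.
number: kho- → plural.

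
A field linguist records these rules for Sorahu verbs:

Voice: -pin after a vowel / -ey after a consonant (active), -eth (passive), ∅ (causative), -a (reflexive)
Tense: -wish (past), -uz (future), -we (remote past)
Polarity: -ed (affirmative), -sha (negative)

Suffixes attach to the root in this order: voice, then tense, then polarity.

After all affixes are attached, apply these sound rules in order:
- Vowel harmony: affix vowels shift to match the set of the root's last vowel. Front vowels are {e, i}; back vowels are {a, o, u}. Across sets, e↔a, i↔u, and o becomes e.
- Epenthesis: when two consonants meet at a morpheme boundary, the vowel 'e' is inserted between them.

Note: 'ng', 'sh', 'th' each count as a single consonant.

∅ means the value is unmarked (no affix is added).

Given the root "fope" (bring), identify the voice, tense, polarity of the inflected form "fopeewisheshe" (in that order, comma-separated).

Segment: fope-a-wish-sha.
voice: -a → reflexive.
tense: -wish → past.
polarity: -sha → negative.

reflexive, past, negative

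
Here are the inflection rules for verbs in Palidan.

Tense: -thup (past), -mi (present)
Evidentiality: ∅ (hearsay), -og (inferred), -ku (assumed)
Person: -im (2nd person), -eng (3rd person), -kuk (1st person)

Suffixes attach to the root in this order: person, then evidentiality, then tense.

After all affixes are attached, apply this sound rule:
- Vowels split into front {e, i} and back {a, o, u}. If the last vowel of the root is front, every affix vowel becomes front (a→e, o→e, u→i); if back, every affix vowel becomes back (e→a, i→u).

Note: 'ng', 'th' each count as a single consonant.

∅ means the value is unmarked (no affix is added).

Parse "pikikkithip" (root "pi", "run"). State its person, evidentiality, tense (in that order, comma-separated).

Segment: pi-kuk-ku-thup.
person: -kuk → 1st person.
evidentiality: -ku → assumed.
tense: -thup → past.

1st person, assumed, past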